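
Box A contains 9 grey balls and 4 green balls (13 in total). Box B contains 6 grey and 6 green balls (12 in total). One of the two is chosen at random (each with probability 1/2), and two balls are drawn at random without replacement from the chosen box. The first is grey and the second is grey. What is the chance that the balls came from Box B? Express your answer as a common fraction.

P(E | Box A) = 6/13; P(E | Box B) = 5/22.
P(E) = 1/2·6/13 + 1/2·5/22 = 197/572.
By Bayes' rule, P(Box B | E) = 5/44 / 197/572 = 65/197 ≈ 0.3299.

65/197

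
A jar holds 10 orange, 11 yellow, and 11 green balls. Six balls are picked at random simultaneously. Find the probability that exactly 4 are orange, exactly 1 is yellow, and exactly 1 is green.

Unordered draws without replacement: count favorable combinations over C(32,6).
Favorable = C(10,4) · C(11,1) · C(11,1) = 25410; total = C(32,6) = 906192.
P = 25410/906192 = 605/21576 ≈ 0.0280.

605/21576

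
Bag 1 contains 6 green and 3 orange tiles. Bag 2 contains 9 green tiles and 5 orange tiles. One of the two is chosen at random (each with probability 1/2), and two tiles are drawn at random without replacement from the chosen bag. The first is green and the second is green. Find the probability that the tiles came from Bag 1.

P(E | Bag 1) = 5/12; P(E | Bag 2) = 36/91.
P(E) = 1/2·5/12 + 1/2·36/91 = 887/2184.
By Bayes' rule, P(Bag 1 | E) = 5/24 / 887/2184 = 455/887 ≈ 0.5130.

455/887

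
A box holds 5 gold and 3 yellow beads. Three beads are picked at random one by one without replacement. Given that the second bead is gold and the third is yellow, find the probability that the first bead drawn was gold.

P(first=gold and the second bead is gold and the third is yellow) = (5/8)·(4/7)·(3/6) = 5/28.
P(E) = Σ over first color = 5/28 + 5/56 = 15/56.
By Bayes, P(first=gold | E) = 5/28 / 15/56 = 2/3 ≈ 0.6667.

2/3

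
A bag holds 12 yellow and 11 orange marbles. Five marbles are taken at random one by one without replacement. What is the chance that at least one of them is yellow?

431/437

Use the complement: P(at least one yellow) = 1 − P(no yellow).
P(none) = C(11,5)/C(23,5) = 462/33649.
So P = 1 − 462/33649 = 431/437 ≈ 0.9863.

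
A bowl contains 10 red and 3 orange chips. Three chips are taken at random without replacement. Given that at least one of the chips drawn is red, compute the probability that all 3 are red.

P(all 3 red) = C(10,3)/C(13,3) = 60/143; P(at least one red) = 1 − C(3,3)/C(13,3) = 285/286.
Since 'all 3 red' ⊆ 'at least one red', P(all 3 | at least one) = 60/143 / 285/286 = 8/19 ≈ 0.4211.

8/19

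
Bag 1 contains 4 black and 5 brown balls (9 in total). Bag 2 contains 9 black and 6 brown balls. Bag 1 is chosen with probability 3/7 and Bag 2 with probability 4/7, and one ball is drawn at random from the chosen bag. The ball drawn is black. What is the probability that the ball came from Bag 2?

P(black | Bag 1) = 4/9; P(black | Bag 2) = 3/5.
P(black) = 3/7·4/9 + 4/7·3/5 = 8/15.
By Bayes' rule, P(Bag 2 | black) = 12/35 / 8/15 = 9/14 ≈ 0.6429.

9/14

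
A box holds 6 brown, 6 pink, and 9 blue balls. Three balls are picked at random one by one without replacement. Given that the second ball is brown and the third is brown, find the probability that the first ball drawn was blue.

9/19

P(first=blue and the second ball is brown and the third is brown) = (9/21)·(6/20)·(5/19) = 9/266.
P(E) = Σ over first color = 2/133 + 3/133 + 9/266 = 1/14.
By Bayes, P(first=blue | E) = 9/266 / 1/14 = 9/19 ≈ 0.4737.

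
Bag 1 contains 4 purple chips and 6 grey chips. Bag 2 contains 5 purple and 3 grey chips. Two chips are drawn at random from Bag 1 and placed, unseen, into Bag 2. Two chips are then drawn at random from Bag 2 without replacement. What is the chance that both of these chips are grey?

104/675

Condition on how many of the transferred chips are grey (from Bag 1: 6 grey of 10; then Bag 2 has 10 total).
  0 grey: C(6,0)C(4,2)/C(10,2) = 2/15; then P = C(3,2)/C(10,2) = 1/15
  1 grey: C(6,1)C(4,1)/C(10,2) = 8/15; then P = C(4,2)/C(10,2) = 2/15
  2 grey: C(6,2)C(4,0)/C(10,2) = 1/3; then P = C(5,2)/C(10,2) = 2/9
P(both grey) = 104/675 ≈ 0.1541.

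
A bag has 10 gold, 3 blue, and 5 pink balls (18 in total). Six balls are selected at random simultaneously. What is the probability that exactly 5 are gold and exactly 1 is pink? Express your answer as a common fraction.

15/221

Unordered draws without replacement: count favorable combinations over C(18,6).
Favorable = C(10,5) · C(3,0) · C(5,1) = 1260; total = C(18,6) = 18564.
P = 1260/18564 = 15/221 ≈ 0.0679.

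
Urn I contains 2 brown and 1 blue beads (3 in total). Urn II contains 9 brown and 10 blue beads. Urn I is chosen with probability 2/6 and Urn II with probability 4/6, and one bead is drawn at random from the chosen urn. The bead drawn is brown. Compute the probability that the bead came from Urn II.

27/46

P(brown | Urn I) = 2/3; P(brown | Urn II) = 9/19.
P(brown) = 1/3·2/3 + 2/3·9/19 = 92/171.
By Bayes' rule, P(Urn II | brown) = 6/19 / 92/171 = 27/46 ≈ 0.5870.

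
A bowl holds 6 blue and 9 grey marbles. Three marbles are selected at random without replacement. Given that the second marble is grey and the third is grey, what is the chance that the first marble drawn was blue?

6/13

P(first=blue and the second marble is grey and the third is grey) = (6/15)·(9/14)·(8/13) = 72/455.
P(E) = Σ over first color = 72/455 + 12/65 = 12/35.
By Bayes, P(first=blue | E) = 72/455 / 12/35 = 6/13 ≈ 0.4615.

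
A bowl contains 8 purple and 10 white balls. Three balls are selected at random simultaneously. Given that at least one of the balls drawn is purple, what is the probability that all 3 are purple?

P(all 3 purple) = C(8,3)/C(18,3) = 7/102; P(at least one purple) = 1 − C(10,3)/C(18,3) = 29/34.
Since 'all 3 purple' ⊆ 'at least one purple', P(all 3 | at least one) = 7/102 / 29/34 = 7/87 ≈ 0.0805.

7/87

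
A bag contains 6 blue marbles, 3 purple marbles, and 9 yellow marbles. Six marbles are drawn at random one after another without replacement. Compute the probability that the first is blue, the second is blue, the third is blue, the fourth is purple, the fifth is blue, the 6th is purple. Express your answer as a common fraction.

Multiply the conditional probability of each draw in order, without replacement, so each draw removes one from its color and from the total.
P = (6/18) · (5/17) · (4/16) · (3/15) · (3/14) · (2/13) = 1/6188 ≈ 0.0002.

1/6188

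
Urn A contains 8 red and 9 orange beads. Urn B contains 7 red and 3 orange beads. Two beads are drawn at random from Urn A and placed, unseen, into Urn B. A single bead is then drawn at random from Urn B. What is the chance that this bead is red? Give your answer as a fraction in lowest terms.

45/68

Condition on how many of the transferred beads are red (from Urn A: 8 red of 17; then Urn B has 12 total).
  0 red: C(8,0)C(9,2)/C(17,2) = 9/34; then P = 7/12
  1 red: C(8,1)C(9,1)/C(17,2) = 9/17; then P = 8/12
  2 red: C(8,2)C(9,0)/C(17,2) = 7/34; then P = 9/12
P(red from Urn B) = 45/68 ≈ 0.6618.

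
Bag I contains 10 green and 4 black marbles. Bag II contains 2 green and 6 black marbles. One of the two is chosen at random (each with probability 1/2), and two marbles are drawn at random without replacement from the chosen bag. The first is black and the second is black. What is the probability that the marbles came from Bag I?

P(E | Bag I) = 6/91; P(E | Bag II) = 15/28.
P(E) = 1/2·6/91 + 1/2·15/28 = 219/728.
By Bayes' rule, P(Bag I | E) = 3/91 / 219/728 = 8/73 ≈ 0.1096.

8/73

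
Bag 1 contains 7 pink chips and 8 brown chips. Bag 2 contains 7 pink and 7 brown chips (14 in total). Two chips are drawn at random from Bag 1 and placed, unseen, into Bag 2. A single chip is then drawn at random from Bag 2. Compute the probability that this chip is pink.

119/240

Condition on how many of the transferred chips are pink (from Bag 1: 7 pink of 15; then Bag 2 has 16 total).
  0 pink: C(7,0)C(8,2)/C(15,2) = 4/15; then P = 7/16
  1 pink: C(7,1)C(8,1)/C(15,2) = 8/15; then P = 8/16
  2 pink: C(7,2)C(8,0)/C(15,2) = 1/5; then P = 9/16
P(pink from Bag 2) = 119/240 ≈ 0.4958.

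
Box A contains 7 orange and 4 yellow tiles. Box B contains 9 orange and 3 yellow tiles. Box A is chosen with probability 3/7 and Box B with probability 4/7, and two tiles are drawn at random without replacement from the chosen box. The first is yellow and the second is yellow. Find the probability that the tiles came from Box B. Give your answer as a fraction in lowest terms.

P(E | Box A) = 6/55; P(E | Box B) = 1/22.
P(E) = 3/7·6/55 + 4/7·1/22 = 4/55.
By Bayes' rule, P(Box B | E) = 2/77 / 4/55 = 5/14 ≈ 0.3571.

5/14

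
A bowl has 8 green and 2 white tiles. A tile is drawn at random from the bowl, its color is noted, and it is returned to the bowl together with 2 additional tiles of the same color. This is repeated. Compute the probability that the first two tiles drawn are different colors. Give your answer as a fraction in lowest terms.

4/15

Either white then green, or green then white; after the first draw the total is 12.
P = (2/10)·(8/12) + (8/10)·(2/12) = 4/15 ≈ 0.2667.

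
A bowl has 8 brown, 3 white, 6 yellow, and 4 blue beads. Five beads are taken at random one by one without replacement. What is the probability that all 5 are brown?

8/2907

Unordered draws without replacement: count favorable combinations over C(21,5).
Favorable = C(8,5) · C(3,0) · C(6,0) · C(4,0) = 56; total = C(21,5) = 20349.
P = 56/20349 = 8/2907 ≈ 0.0028.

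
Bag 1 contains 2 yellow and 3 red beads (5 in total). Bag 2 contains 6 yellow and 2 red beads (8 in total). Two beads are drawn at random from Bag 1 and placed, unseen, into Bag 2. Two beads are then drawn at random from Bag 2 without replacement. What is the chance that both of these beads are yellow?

Condition on how many of the transferred beads are yellow (from Bag 1: 2 yellow of 5; then Bag 2 has 10 total).
  0 yellow: C(2,0)C(3,2)/C(5,2) = 3/10; then P = C(6,2)/C(10,2) = 1/3
  1 yellow: C(2,1)C(3,1)/C(5,2) = 3/5; then P = C(7,2)/C(10,2) = 7/15
  2 yellow: C(2,2)C(3,0)/C(5,2) = 1/10; then P = C(8,2)/C(10,2) = 28/45
P(both yellow) = 199/450 ≈ 0.4422.

199/450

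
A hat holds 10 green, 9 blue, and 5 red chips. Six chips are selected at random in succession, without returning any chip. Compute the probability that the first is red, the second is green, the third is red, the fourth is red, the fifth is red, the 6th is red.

5/403788

Multiply the conditional probability of each draw in order, without replacement, so each draw removes one from its color and from the total.
P = (5/24) · (10/23) · (4/22) · (3/21) · (2/20) · (1/19) = 5/403788 ≈ 0.0000.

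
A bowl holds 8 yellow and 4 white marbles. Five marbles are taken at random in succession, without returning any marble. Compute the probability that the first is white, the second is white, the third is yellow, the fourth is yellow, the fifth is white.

Multiply the conditional probability of each draw in order, without replacement, so each draw removes one from its color and from the total.
P = (4/12) · (3/11) · (8/10) · (7/9) · (2/8) = 7/495 ≈ 0.0141.

7/495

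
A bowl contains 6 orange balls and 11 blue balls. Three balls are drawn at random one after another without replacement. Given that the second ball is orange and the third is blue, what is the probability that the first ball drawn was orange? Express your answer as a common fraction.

P(first=orange and the second ball is orange and the third is blue) = (6/17)·(5/16)·(11/15) = 11/136.
P(E) = Σ over first color = 11/136 + 11/68 = 33/136.
By Bayes, P(first=orange | E) = 11/136 / 33/136 = 1/3 ≈ 0.3333.

1/3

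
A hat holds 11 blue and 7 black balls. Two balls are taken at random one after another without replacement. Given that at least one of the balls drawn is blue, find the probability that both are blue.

5/12

P(both blue) = C(11,2)/C(18,2) = 55/153; P(at least one blue) = 1 − C(7,2)/C(18,2) = 44/51.
Since 'both blue' ⊆ 'at least one blue', P(both | at least one) = 55/153 / 44/51 = 5/12 ≈ 0.4167.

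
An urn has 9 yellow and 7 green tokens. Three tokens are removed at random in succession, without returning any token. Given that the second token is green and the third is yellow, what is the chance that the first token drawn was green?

3/7

P(first=green and the second token is green and the third is yellow) = (7/16)·(6/15)·(9/14) = 9/80.
P(E) = Σ over first color = 3/20 + 9/80 = 21/80.
By Bayes, P(first=green | E) = 9/80 / 21/80 = 3/7 ≈ 0.4286.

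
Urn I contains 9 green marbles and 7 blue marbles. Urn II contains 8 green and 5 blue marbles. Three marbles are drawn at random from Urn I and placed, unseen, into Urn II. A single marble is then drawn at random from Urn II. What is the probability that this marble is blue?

101/256

Condition on how many of the transferred marbles are blue (from Urn I: 7 blue of 16; then Urn II has 16 total).
  0 blue: C(7,0)C(9,3)/C(16,3) = 3/20; then P = 5/16
  1 blue: C(7,1)C(9,2)/C(16,3) = 9/20; then P = 6/16
  2 blue: C(7,2)C(9,1)/C(16,3) = 27/80; then P = 7/16
  3 blue: C(7,3)C(9,0)/C(16,3) = 1/16; then P = 8/16
P(blue from Urn II) = 101/256 ≈ 0.3945.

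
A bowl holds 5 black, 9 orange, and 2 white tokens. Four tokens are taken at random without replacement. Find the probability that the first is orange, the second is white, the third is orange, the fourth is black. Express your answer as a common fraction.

Multiply the conditional probability of each draw in order, without replacement, so each draw removes one from its color and from the total.
P = (9/16) · (2/15) · (8/14) · (5/13) = 3/182 ≈ 0.0165.

3/182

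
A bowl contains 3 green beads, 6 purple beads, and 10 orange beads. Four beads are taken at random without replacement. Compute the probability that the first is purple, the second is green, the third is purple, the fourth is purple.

5/1292

Multiply the conditional probability of each draw in order, without replacement, so each draw removes one from its color and from the total.
P = (6/19) · (3/18) · (5/17) · (4/16) = 5/1292 ≈ 0.0039.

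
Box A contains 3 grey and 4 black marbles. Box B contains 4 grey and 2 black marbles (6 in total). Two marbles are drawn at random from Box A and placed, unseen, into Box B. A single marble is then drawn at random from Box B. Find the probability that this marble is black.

Condition on how many of the transferred marbles are black (from Box A: 4 black of 7; then Box B has 8 total).
  0 black: C(4,0)C(3,2)/C(7,2) = 1/7; then P = 2/8
  1 black: C(4,1)C(3,1)/C(7,2) = 4/7; then P = 3/8
  2 black: C(4,2)C(3,0)/C(7,2) = 2/7; then P = 4/8
P(black from Box B) = 11/28 ≈ 0.3929.

11/28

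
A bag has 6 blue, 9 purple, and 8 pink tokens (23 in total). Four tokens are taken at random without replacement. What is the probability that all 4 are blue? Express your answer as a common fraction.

3/1771

Unordered draws without replacement: count favorable combinations over C(23,4).
Favorable = C(6,4) · C(9,0) · C(8,0) = 15; total = C(23,4) = 8855.
P = 15/8855 = 3/1771 ≈ 0.0017.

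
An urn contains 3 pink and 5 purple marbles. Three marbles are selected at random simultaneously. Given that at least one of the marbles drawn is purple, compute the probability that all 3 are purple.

2/11

P(all 3 purple) = C(5,3)/C(8,3) = 5/28; P(at least one purple) = 1 − C(3,3)/C(8,3) = 55/56.
Since 'all 3 purple' ⊆ 'at least one purple', P(all 3 | at least one) = 5/28 / 55/56 = 2/11 ≈ 0.1818.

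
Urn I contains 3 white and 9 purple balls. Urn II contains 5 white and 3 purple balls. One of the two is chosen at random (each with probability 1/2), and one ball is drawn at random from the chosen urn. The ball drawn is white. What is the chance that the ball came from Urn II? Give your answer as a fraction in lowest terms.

5/7

P(white | Urn I) = 1/4; P(white | Urn II) = 5/8.
P(white) = 1/2·1/4 + 1/2·5/8 = 7/16.
By Bayes' rule, P(Urn II | white) = 5/16 / 7/16 = 5/7 ≈ 0.7143.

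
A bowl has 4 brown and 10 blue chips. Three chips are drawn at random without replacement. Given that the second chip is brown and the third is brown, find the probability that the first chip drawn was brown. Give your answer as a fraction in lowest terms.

1/6

P(first=brown and the second chip is brown and the third is brown) = (4/14)·(3/13)·(2/12) = 1/91.
P(E) = Σ over first color = 1/91 + 5/91 = 6/91.
By Bayes, P(first=brown | E) = 1/91 / 6/91 = 1/6 ≈ 0.1667.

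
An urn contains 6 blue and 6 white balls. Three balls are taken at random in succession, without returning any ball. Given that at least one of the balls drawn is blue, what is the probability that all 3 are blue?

P(all 3 blue) = C(6,3)/C(12,3) = 1/11; P(at least one blue) = 1 − C(6,3)/C(12,3) = 10/11.
Since 'all 3 blue' ⊆ 'at least one blue', P(all 3 | at least one) = 1/11 / 10/11 = 1/10 ≈ 0.1000.

1/10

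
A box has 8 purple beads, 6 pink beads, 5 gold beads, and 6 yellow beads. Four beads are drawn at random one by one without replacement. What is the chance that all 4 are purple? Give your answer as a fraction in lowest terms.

Unordered draws without replacement: count favorable combinations over C(25,4).
Favorable = C(8,4) · C(6,0) · C(5,0) · C(6,0) = 70; total = C(25,4) = 12650.
P = 70/12650 = 7/1265 ≈ 0.0055.

7/1265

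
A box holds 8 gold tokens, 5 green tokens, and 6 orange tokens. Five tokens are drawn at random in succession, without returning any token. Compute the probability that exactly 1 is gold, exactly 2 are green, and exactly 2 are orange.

Unordered draws without replacement: count favorable combinations over C(19,5).
Favorable = C(8,1) · C(5,2) · C(6,2) = 1200; total = C(19,5) = 11628.
P = 1200/11628 = 100/969 ≈ 0.1032.

100/969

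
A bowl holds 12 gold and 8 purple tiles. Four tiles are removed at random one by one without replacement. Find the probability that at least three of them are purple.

742/4845

Sum the hypergeometric tail for j = 3,…,4 purple tiles.
Favorable = C(8,3)·C(12,1) + C(8,4)·C(12,0) = 742; total = C(20,4) = 4845.
P = 742/4845 = 742/4845 ≈ 0.1531.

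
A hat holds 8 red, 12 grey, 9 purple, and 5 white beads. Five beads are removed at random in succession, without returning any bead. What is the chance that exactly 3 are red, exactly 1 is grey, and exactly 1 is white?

70/5797

Unordered draws without replacement: count favorable combinations over C(34,5).
Favorable = C(8,3) · C(12,1) · C(9,0) · C(5,1) = 3360; total = C(34,5) = 278256.
P = 3360/278256 = 70/5797 ≈ 0.0121.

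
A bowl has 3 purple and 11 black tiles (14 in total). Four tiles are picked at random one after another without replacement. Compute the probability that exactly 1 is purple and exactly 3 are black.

Unordered draws without replacement: count favorable combinations over C(14,4).
Favorable = C(3,1) · C(11,3) = 495; total = C(14,4) = 1001.
P = 495/1001 = 45/91 ≈ 0.4945.

45/91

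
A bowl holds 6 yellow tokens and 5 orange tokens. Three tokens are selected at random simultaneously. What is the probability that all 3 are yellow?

4/33

Unordered draws without replacement: count favorable combinations over C(11,3).
Favorable = C(6,3) · C(5,0) = 20; total = C(11,3) = 165.
P = 20/165 = 4/33 ≈ 0.1212.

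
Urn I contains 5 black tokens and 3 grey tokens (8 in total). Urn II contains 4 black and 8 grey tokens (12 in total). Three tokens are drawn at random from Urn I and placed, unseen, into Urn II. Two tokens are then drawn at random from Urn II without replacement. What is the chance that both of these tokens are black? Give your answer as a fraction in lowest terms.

Condition on how many of the transferred tokens are black (from Urn I: 5 black of 8; then Urn II has 15 total).
  0 black: C(5,0)C(3,3)/C(8,3) = 1/56; then P = C(4,2)/C(15,2) = 2/35
  1 black: C(5,1)C(3,2)/C(8,3) = 15/56; then P = C(5,2)/C(15,2) = 2/21
  2 black: C(5,2)C(3,1)/C(8,3) = 15/28; then P = C(6,2)/C(15,2) = 1/7
  3 black: C(5,3)C(3,0)/C(8,3) = 5/28; then P = C(7,2)/C(15,2) = 1/5
P(both black) = 34/245 ≈ 0.1388.

34/245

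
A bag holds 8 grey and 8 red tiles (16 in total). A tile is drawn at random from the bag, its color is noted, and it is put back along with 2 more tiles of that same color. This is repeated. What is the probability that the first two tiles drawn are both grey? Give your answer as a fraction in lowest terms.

5/18

After a grey draw the bag holds 10 grey out of 18.
P = (8/16)·(10/18) = 5/18 ≈ 0.2778.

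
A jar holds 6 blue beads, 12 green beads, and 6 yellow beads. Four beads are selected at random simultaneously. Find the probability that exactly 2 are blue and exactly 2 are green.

15/161

Unordered draws without replacement: count favorable combinations over C(24,4).
Favorable = C(6,2) · C(12,2) · C(6,0) = 990; total = C(24,4) = 10626.
P = 990/10626 = 15/161 ≈ 0.0932.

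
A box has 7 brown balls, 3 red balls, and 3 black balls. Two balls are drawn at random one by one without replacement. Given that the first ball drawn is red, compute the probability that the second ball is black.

After removing 1 red, the box has 3 black out of 12 remaining.
P(second is black | given) = 3/12 = 1/4 ≈ 0.2500.

1/4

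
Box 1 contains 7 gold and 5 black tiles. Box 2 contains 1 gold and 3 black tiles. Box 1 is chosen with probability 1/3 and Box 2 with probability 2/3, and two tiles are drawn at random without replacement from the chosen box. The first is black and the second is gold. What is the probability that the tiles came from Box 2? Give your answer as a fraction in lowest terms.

66/101

P(E | Box 1) = 35/132; P(E | Box 2) = 1/4.
P(E) = 1/3·35/132 + 2/3·1/4 = 101/396.
By Bayes' rule, P(Box 2 | E) = 1/6 / 101/396 = 66/101 ≈ 0.6535.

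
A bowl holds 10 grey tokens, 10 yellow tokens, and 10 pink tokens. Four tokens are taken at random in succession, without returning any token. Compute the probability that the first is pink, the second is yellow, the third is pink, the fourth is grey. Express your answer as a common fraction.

25/1827

Multiply the conditional probability of each draw in order, without replacement, so each draw removes one from its color and from the total.
P = (10/30) · (10/29) · (9/28) · (10/27) = 25/1827 ≈ 0.0137.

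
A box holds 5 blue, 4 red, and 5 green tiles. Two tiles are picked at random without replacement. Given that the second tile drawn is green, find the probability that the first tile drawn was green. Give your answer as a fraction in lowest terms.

P(first=green and the second tile drawn is green) = (5/14)·(4/13) = 10/91.
P(the second tile drawn is green) = Σ over first color = 25/182 + 10/91 + 10/91 = 5/14.
By Bayes, P(first=green | the second tile drawn is green) = 10/91 / 5/14 = 4/13 ≈ 0.3077.

4/13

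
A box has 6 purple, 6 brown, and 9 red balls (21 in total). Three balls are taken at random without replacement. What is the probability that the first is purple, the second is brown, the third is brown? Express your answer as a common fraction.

3/133

Multiply the conditional probability of each draw in order, without replacement, so each draw removes one from its color and from the total.
P = (6/21) · (6/20) · (5/19) = 3/133 ≈ 0.0226.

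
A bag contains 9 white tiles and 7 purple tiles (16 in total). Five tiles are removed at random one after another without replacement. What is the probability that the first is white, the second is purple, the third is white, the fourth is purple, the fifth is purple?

3/104

Multiply the conditional probability of each draw in order, without replacement, so each draw removes one from its color and from the total.
P = (9/16) · (7/15) · (8/14) · (6/13) · (5/12) = 3/104 ≈ 0.0288.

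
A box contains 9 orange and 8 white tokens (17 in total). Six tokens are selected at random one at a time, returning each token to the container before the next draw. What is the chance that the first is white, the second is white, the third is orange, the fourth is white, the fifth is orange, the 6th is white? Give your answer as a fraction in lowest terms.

Multiply the conditional probability of each draw in order, with replacement (the composition resets each draw).
P = (8/17) · (8/17) · (9/17) · (8/17) · (9/17) · (8/17) = 331776/24137569 ≈ 0.0137.

331776/24137569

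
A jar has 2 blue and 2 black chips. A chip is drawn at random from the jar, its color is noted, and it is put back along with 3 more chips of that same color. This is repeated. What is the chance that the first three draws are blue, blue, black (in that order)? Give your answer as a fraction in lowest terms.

Track the composition after each reinforcement of +3.
P = (2/4) · (5/7) · (2/10) = 1/14 ≈ 0.0714.

1/14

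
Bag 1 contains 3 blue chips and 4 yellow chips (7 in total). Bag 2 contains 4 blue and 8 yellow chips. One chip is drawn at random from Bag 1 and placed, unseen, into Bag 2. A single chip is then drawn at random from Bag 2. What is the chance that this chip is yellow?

Condition on how many of the transferred chips are yellow (from Bag 1: 4 yellow of 7; then Bag 2 has 13 total).
  0 yellow: C(4,0)C(3,1)/C(7,1) = 3/7; then P = 8/13
  1 yellow: C(4,1)C(3,0)/C(7,1) = 4/7; then P = 9/13
P(yellow from Bag 2) = 60/91 ≈ 0.6593.

60/91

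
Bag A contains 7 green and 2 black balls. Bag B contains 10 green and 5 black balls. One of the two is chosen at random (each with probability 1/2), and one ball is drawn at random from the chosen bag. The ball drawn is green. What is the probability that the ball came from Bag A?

7/13

P(green | Bag A) = 7/9; P(green | Bag B) = 2/3.
P(green) = 1/2·7/9 + 1/2·2/3 = 13/18.
By Bayes' rule, P(Bag A | green) = 7/18 / 13/18 = 7/13 ≈ 0.5385.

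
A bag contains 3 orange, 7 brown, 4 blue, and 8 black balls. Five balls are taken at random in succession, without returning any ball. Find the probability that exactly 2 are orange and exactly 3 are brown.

Unordered draws without replacement: count favorable combinations over C(22,5).
Favorable = C(3,2) · C(7,3) · C(4,0) · C(8,0) = 105; total = C(22,5) = 26334.
P = 105/26334 = 5/1254 ≈ 0.0040.

5/1254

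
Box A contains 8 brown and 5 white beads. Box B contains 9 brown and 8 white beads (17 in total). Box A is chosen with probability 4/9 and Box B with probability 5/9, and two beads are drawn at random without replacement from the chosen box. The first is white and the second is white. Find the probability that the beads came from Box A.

136/409

P(E | Box A) = 5/39; P(E | Box B) = 7/34.
P(E) = 4/9·5/39 + 5/9·7/34 = 2045/11934.
By Bayes' rule, P(Box A | E) = 20/351 / 2045/11934 = 136/409 ≈ 0.3325.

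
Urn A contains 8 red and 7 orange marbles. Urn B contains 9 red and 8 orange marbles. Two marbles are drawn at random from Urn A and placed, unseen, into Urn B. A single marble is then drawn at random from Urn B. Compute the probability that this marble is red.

Condition on how many of the transferred marbles are red (from Urn A: 8 red of 15; then Urn B has 19 total).
  0 red: C(8,0)C(7,2)/C(15,2) = 1/5; then P = 9/19
  1 red: C(8,1)C(7,1)/C(15,2) = 8/15; then P = 10/19
  2 red: C(8,2)C(7,0)/C(15,2) = 4/15; then P = 11/19
P(red from Urn B) = 151/285 ≈ 0.5298.

151/285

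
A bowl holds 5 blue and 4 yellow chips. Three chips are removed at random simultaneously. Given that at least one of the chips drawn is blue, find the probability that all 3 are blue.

1/8

P(all 3 blue) = C(5,3)/C(9,3) = 5/42; P(at least one blue) = 1 − C(4,3)/C(9,3) = 20/21.
Since 'all 3 blue' ⊆ 'at least one blue', P(all 3 | at least one) = 5/42 / 20/21 = 1/8 ≈ 0.1250.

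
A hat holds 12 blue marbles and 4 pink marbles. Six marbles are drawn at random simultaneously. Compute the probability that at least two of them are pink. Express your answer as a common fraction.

Sum the hypergeometric tail for j = 2,…,4 pink marbles.
Favorable = C(4,2)·C(12,4) + C(4,3)·C(12,3) + C(4,4)·C(12,2) = 3916; total = C(16,6) = 8008.
P = 3916/8008 = 89/182 ≈ 0.4890.

89/182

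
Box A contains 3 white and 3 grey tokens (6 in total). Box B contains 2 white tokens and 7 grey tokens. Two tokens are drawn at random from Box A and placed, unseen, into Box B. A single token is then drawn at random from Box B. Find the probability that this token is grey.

Condition on how many of the transferred tokens are grey (from Box A: 3 grey of 6; then Box B has 11 total).
  0 grey: C(3,0)C(3,2)/C(6,2) = 1/5; then P = 7/11
  1 grey: C(3,1)C(3,1)/C(6,2) = 3/5; then P = 8/11
  2 grey: C(3,2)C(3,0)/C(6,2) = 1/5; then P = 9/11
P(grey from Box B) = 8/11 ≈ 0.7273.

8/11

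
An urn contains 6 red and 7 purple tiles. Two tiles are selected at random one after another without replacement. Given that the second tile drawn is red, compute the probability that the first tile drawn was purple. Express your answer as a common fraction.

7/12

P(first=purple and the second tile drawn is red) = (7/13)·(6/12) = 7/26.
P(the second tile drawn is red) = Σ over first color = 5/26 + 7/26 = 6/13.
By Bayes, P(first=purple | the second tile drawn is red) = 7/26 / 6/13 = 7/12 ≈ 0.5833.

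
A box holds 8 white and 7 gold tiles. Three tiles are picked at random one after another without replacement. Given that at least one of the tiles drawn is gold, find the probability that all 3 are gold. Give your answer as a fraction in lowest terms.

P(all 3 gold) = C(7,3)/C(15,3) = 1/13; P(at least one gold) = 1 − C(8,3)/C(15,3) = 57/65.
Since 'all 3 gold' ⊆ 'at least one gold', P(all 3 | at least one) = 1/13 / 57/65 = 5/57 ≈ 0.0877.

5/57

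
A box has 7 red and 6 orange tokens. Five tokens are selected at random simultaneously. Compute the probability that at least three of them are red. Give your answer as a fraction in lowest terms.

Sum the hypergeometric tail for j = 3,…,5 red tokens.
Favorable = C(7,3)·C(6,2) + C(7,4)·C(6,1) + C(7,5)·C(6,0) = 756; total = C(13,5) = 1287.
P = 756/1287 = 84/143 ≈ 0.5874.

84/143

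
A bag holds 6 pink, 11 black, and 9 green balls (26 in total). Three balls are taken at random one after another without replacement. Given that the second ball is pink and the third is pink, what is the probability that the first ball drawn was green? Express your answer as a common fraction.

P(first=green and the second ball is pink and the third is pink) = (9/26)·(6/25)·(5/24) = 9/520.
P(E) = Σ over first color = 1/130 + 11/520 + 9/520 = 3/65.
By Bayes, P(first=green | E) = 9/520 / 3/65 = 3/8 ≈ 0.3750.

3/8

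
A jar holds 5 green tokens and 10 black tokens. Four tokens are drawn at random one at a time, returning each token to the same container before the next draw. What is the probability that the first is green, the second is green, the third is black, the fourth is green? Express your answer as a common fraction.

Multiply the conditional probability of each draw in order, with replacement (the composition resets each draw).
P = (5/15) · (5/15) · (10/15) · (5/15) = 2/81 ≈ 0.0247.

2/81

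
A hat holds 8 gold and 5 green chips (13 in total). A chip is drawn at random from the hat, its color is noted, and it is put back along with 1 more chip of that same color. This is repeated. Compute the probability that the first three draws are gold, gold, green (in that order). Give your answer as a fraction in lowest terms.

Track the composition after each reinforcement of +1.
P = (8/13) · (9/14) · (5/15) = 12/91 ≈ 0.1319.

12/91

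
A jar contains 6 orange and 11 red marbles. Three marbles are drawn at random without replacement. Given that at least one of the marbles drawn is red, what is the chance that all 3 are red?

1/4

P(all 3 red) = C(11,3)/C(17,3) = 33/136; P(at least one red) = 1 − C(6,3)/C(17,3) = 33/34.
Since 'all 3 red' ⊆ 'at least one red', P(all 3 | at least one) = 33/136 / 33/34 = 1/4 ≈ 0.2500.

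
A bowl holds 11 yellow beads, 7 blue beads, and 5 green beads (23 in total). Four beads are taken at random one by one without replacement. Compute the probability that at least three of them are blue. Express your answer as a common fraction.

Sum the hypergeometric tail for j = 3,…,4 blue beads.
Favorable = C(7,3)·C(16,1) + C(7,4)·C(16,0) = 595; total = C(23,4) = 8855.
P = 595/8855 = 17/253 ≈ 0.0672.

17/253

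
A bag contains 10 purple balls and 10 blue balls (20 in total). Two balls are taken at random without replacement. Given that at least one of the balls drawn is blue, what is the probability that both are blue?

P(both blue) = C(10,2)/C(20,2) = 9/38; P(at least one blue) = 1 − C(10,2)/C(20,2) = 29/38.
Since 'both blue' ⊆ 'at least one blue', P(both | at least one) = 9/38 / 29/38 = 9/29 ≈ 0.3103.

9/29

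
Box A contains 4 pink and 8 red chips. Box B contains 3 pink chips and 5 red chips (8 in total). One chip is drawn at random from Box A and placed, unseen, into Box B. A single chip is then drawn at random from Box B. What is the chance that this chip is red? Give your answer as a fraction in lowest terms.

Condition on how many of the transferred chips are red (from Box A: 8 red of 12; then Box B has 9 total).
  0 red: C(8,0)C(4,1)/C(12,1) = 1/3; then P = 5/9
  1 red: C(8,1)C(4,0)/C(12,1) = 2/3; then P = 6/9
P(red from Box B) = 17/27 ≈ 0.6296.

17/27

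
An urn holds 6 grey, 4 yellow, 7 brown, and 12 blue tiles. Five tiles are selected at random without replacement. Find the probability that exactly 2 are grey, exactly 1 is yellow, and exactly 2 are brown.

4/377

Unordered draws without replacement: count favorable combinations over C(29,5).
Favorable = C(6,2) · C(4,1) · C(7,2) · C(12,0) = 1260; total = C(29,5) = 118755.
P = 1260/118755 = 4/377 ≈ 0.0106.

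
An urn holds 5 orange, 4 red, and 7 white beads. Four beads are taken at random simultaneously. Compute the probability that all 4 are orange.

Unordered draws without replacement: count favorable combinations over C(16,4).
Favorable = C(5,4) · C(4,0) · C(7,0) = 5; total = C(16,4) = 1820.
P = 5/1820 = 1/364 ≈ 0.0027.

1/364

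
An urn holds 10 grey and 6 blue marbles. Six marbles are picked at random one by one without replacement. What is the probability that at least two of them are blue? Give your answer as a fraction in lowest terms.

Sum the hypergeometric tail for j = 2,…,6 blue marbles.
Favorable = C(6,2)·C(10,4) + C(6,3)·C(10,3) + C(6,4)·C(10,2) + C(6,5)·C(10,1) + C(6,6)·C(10,0) = 6286; total = C(16,6) = 8008.
P = 6286/8008 = 449/572 ≈ 0.7850.

449/572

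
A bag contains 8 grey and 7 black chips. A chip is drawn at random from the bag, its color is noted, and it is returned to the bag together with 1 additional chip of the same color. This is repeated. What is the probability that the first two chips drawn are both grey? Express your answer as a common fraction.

3/10

After a grey draw the bag holds 9 grey out of 16.
P = (8/15)·(9/16) = 3/10 ≈ 0.3000.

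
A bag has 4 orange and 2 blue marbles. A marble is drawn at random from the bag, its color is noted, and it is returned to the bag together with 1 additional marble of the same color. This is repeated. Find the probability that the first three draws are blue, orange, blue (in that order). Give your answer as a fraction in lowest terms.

1/14

Track the composition after each reinforcement of +1.
P = (2/6) · (4/7) · (3/8) = 1/14 ≈ 0.0714.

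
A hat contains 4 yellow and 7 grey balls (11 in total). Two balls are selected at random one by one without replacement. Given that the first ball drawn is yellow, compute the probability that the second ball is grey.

7/10

After removing 1 yellow, the hat has 7 grey out of 10 remaining.
P(second is grey | given) = 7/10 ≈ 0.7000.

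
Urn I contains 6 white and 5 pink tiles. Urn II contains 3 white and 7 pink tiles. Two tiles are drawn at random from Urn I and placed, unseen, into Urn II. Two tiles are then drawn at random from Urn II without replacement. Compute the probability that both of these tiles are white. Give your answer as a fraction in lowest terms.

Condition on how many of the transferred tiles are white (from Urn I: 6 white of 11; then Urn II has 12 total).
  0 white: C(6,0)C(5,2)/C(11,2) = 2/11; then P = C(3,2)/C(12,2) = 1/22
  1 white: C(6,1)C(5,1)/C(11,2) = 6/11; then P = C(4,2)/C(12,2) = 1/11
  2 white: C(6,2)C(5,0)/C(11,2) = 3/11; then P = C(5,2)/C(12,2) = 5/33
P(both white) = 12/121 ≈ 0.0992.

12/121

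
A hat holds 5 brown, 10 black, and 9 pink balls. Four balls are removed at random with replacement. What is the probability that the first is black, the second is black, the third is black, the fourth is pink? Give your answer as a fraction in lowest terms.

Multiply the conditional probability of each draw in order, with replacement (the composition resets each draw).
P = (10/24) · (10/24) · (10/24) · (9/24) = 125/4608 ≈ 0.0271.

125/4608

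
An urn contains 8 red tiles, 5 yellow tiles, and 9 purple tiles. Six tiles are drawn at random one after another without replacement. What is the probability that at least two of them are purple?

Sum the hypergeometric tail for j = 2,…,6 purple tiles.
Favorable = C(9,2)·C(13,4) + C(9,3)·C(13,3) + C(9,4)·C(13,2) + C(9,5)·C(13,1) + C(9,6)·C(13,0) = 61314; total = C(22,6) = 74613.
P = 61314/74613 = 1858/2261 ≈ 0.8218.

1858/2261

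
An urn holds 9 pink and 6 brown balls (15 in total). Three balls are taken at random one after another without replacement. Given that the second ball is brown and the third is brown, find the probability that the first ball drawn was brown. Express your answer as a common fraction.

4/13

P(first=brown and the second ball is brown and the third is brown) = (6/15)·(5/14)·(4/13) = 4/91.
P(E) = Σ over first color = 9/91 + 4/91 = 1/7.
By Bayes, P(first=brown | E) = 4/91 / 1/7 = 4/13 ≈ 0.3077.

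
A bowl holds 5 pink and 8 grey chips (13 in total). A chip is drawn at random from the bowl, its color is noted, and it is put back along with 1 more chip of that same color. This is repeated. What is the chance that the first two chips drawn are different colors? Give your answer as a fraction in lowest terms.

40/91

Either pink then grey, or grey then pink; after the first draw the total is 14.
P = (5/13)·(8/14) + (8/13)·(5/14) = 40/91 ≈ 0.4396.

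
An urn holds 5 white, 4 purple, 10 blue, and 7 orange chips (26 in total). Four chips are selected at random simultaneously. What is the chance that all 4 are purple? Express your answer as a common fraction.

1/14950

Unordered draws without replacement: count favorable combinations over C(26,4).
Favorable = C(5,0) · C(4,4) · C(10,0) · C(7,0) = 1; total = C(26,4) = 14950.
P = 1/14950 = 1/14950 ≈ 0.0001.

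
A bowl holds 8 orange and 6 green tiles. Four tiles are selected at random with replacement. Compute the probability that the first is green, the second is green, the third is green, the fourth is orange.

108/2401

Multiply the conditional probability of each draw in order, with replacement (the composition resets each draw).
P = (6/14) · (6/14) · (6/14) · (8/14) = 108/2401 ≈ 0.0450.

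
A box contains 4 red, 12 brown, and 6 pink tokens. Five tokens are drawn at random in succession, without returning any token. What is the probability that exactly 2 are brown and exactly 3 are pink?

20/399

Unordered draws without replacement: count favorable combinations over C(22,5).
Favorable = C(4,0) · C(12,2) · C(6,3) = 1320; total = C(22,5) = 26334.
P = 1320/26334 = 20/399 ≈ 0.0501.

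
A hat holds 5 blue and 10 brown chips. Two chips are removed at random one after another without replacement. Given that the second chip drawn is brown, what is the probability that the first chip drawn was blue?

5/14

P(first=blue and the second chip drawn is brown) = (5/15)·(10/14) = 5/21.
P(the second chip drawn is brown) = Σ over first color = 5/21 + 3/7 = 2/3.
By Bayes, P(first=blue | the second chip drawn is brown) = 5/21 / 2/3 = 5/14 ≈ 0.3571.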